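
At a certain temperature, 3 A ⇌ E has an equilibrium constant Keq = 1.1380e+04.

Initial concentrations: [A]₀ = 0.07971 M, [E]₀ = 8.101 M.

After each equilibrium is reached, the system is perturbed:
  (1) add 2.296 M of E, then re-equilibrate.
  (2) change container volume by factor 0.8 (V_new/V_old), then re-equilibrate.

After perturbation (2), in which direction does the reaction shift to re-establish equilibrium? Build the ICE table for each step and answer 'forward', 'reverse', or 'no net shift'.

Q₀ = 1.5996e+04 vs Keq = 1.1380e+04 ⇒ Q>K, reverse
Step 1:
                    A           E
  I           0.07971       8.101
  C          0.009567   -0.003189
  E           0.08928       8.098
  solve Keq expr → x = -0.003189; check Q = 1.1380e+04
Then add 2.296 M of E.
Step 2:
                    A           E
  I           0.08928       10.39
  C          0.007738   -0.002579
  E           0.09702       10.39
  solve Keq expr → x = -0.002579; check Q = 1.1380e+04
Then change container volume by factor 0.8 (V_new/V_old).
Step 3:
                    A           E
  I            0.1213       12.99
  C          -0.01675    0.005583
  E            0.1045       12.99
  solve Keq expr → x = 0.005583; check Q = 1.1380e+04

Direction: forward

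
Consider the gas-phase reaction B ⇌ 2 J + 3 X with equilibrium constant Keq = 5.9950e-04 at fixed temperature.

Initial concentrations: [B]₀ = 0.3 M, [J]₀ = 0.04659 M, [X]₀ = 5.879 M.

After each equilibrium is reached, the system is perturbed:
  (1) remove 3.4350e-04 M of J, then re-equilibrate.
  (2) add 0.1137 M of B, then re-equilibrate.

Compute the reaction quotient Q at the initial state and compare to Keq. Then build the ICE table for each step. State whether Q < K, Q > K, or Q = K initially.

Q₀ = 1.47 vs Keq = 5.9950e-04 ⇒ Q>K, reverse
Step 1:
                    B           J           X
  init            0.3     0.04659       5.879
  Δ            0.0228     -0.0456     -0.0684
  eq           0.3228  9.9318e-04       5.811
  solve Keq expr → x = -0.0228; check Q = 5.9950e-04
Then remove 3.4350e-04 M of J.
Step 2:
                    B           J           X
  init         0.3228  6.4968e-04       5.811
  Δ       -1.7155e-04  3.4310e-04  5.1466e-04
  eq           0.3226  9.9278e-04       5.811
  solve Keq expr → x = 1.7155e-04; check Q = 5.9950e-04
Then add 0.1137 M of B.
Step 3:
                    B           J           X
  init         0.4363  9.9278e-04       5.811
  Δ       -8.0791e-05  1.6158e-04  2.4237e-04
  eq           0.4362    0.001154       5.811
  solve Keq expr → x = 8.0791e-05; check Q = 5.9950e-04

Q₀ = 1.47; Q > K (proceeds reverse)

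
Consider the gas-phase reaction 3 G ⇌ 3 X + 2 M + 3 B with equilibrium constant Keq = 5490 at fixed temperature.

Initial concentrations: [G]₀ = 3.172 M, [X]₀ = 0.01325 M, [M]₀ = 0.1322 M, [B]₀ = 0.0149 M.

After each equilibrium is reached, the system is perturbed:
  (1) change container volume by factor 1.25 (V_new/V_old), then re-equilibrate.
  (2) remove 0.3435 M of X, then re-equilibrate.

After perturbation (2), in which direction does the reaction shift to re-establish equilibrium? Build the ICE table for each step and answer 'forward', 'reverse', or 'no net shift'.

Q₀ = 4.2138e-15 vs Keq = 5490 ⇒ Q<K, forward
Step 1:
                   G          X          M          B
  I            3.172    0.01325     0.1322     0.0149
  C           -2.591      2.591      1.727      2.591
  E           0.5815      2.604      1.859      2.605
  solve Keq expr → x = 0.8635; check Q = 5490
Then change container volume by factor 1.25 (V_new/V_old).
Step 2:
                   G          X          M          B
  I           0.4652      2.083      1.487      2.084
  C          -0.1017     0.1017    0.06783     0.1017
  E           0.3634      2.185      1.555      2.186
  solve Keq expr → x = 0.03391; check Q = 5490
Then remove 0.3435 M of X.
Step 3:
                   G          X          M          B
  I           0.3634      1.841      1.555      2.186
  C          -0.0408     0.0408     0.0272     0.0408
  E           0.3226      1.882      1.582      2.227
  solve Keq expr → x = 0.0136; check Q = 5490

Direction: forward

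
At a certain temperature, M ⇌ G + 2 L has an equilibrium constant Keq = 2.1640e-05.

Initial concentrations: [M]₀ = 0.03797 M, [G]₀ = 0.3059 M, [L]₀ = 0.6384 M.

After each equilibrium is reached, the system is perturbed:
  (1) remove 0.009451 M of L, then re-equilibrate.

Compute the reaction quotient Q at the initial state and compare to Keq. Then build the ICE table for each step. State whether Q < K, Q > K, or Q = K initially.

Q₀ = 3.283; Q > K (proceeds reverse)

Q₀ = 3.283 vs Keq = 2.1640e-05 ⇒ Q>K, reverse
Step 1:
                    M           G           L
  I           0.03797      0.3059      0.6384
  C            0.3006     -0.3006     -0.6012
  E            0.3386    0.005296     0.03719
  solve Keq expr → x = -0.3006; check Q = 2.1640e-05
Then remove 0.009451 M of L.
Step 2:
                    M           G           L
  I            0.3386    0.005296     0.02774
  C         -0.001965    0.001965     0.00393
  E            0.3366    0.007262     0.03167
  solve Keq expr → x = 0.001965; check Q = 2.1640e-05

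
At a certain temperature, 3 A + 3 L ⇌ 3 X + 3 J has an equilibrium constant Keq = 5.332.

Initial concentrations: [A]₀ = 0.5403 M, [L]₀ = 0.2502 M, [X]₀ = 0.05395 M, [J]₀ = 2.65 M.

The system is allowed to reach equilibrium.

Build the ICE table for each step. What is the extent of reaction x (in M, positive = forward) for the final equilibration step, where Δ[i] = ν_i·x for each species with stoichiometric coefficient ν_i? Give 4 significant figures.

Q₀ = 1.183 vs Keq = 5.332 ⇒ Q<K, forward
Step 1:
                  A         L         X         J
  Initial    0.5403    0.2502   0.05395      2.65
  Change   -0.02291  -0.02291   0.02291   0.02291
  Equil      0.5174    0.2273   0.07686     2.673
  solve Keq expr → x = 0.007637; check Q = 5.332

x = 0.007637 M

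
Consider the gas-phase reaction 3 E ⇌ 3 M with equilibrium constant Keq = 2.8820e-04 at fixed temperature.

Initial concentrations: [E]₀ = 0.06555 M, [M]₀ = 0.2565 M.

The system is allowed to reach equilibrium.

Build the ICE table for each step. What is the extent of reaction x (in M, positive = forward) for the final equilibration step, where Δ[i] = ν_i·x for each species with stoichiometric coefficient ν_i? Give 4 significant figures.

x = -0.07885 M

Q₀ = 59.92 vs Keq = 2.8820e-04 ⇒ Q>K, reverse
Step 1:
                  E         M
  Initial   0.06555    0.2565
  Change     0.2365   -0.2365
  Equil      0.3021   0.01995
  solve Keq expr → x = -0.07885; check Q = 2.8820e-04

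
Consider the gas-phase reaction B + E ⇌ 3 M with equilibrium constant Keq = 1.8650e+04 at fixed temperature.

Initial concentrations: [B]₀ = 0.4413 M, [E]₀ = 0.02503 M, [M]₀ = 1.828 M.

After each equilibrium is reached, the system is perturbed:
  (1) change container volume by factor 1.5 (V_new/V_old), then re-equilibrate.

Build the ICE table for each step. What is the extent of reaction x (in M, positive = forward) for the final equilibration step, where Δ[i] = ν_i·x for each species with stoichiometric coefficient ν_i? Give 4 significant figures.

Q₀ = 553 vs Keq = 1.8650e+04 ⇒ Q<K, forward
Step 1:
                    B           E           M
  Initial      0.4413     0.02503       1.828
  Change     -0.02415    -0.02415     0.07244
  Equil        0.4172  8.8225e-04         1.9
  solve Keq expr → x = 0.02415; check Q = 1.8650e+04
Then change container volume by factor 1.5 (V_new/V_old).
Step 2:
                    B           E           M
  Initial      0.2781  5.8817e-04       1.267
  Change  -1.9524e-04 -1.9524e-04  5.8571e-04
  Equil        0.2779  3.9293e-04       1.268
  solve Keq expr → x = 1.9524e-04; check Q = 1.8650e+04

x = 1.9524e-04 M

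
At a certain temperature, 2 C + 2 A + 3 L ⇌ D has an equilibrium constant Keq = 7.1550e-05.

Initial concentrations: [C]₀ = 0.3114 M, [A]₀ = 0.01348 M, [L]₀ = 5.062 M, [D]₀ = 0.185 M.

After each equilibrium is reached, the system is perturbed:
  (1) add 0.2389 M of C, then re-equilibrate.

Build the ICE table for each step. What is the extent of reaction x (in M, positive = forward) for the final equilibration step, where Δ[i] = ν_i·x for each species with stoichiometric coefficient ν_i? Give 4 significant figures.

Q₀ = 80.94 vs Keq = 7.1550e-05 ⇒ Q>K, reverse
Step 1:
                   C          A          L          D
  I           0.3114    0.01348      5.062      0.185
  C           0.3683     0.3683     0.5524    -0.1841
  E           0.6797     0.3818      5.614 8.5265e-04
  solve Keq expr → x = -0.1841; check Q = 7.1550e-05
Then add 0.2389 M of C.
Step 2:
                   C          A          L          D
  I           0.9186     0.3818      5.614 8.5265e-04
  C        -0.001374  -0.001374  -0.002062 6.8720e-04
  E           0.9172     0.3804      5.612    0.00154
  solve Keq expr → x = 6.8720e-04; check Q = 7.1550e-05

x = 6.8720e-04 M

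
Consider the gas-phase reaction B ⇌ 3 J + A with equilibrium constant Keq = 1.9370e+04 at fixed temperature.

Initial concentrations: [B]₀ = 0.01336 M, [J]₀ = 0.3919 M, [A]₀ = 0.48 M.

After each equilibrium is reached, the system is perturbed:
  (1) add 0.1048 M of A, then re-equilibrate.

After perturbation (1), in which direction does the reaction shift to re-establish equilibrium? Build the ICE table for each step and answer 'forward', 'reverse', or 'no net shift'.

Q₀ = 2.163 vs Keq = 1.9370e+04 ⇒ Q<K, forward
Step 1:
                   B          J          A
  init       0.01336     0.3919       0.48
  Δ         -0.01336    0.04007    0.01336
  eq      2.0531e-06      0.432     0.4934
  solve Keq expr → x = 0.01336; check Q = 1.9370e+04
Then add 0.1048 M of A.
Step 2:
                   B          J          A
  init    2.0531e-06      0.432     0.5982
  Δ       4.3609e-07 -1.3083e-06 -4.3609e-07
  eq      2.4892e-06      0.432     0.5982
  solve Keq expr → x = -4.3609e-07; check Q = 1.9370e+04

Direction: reverse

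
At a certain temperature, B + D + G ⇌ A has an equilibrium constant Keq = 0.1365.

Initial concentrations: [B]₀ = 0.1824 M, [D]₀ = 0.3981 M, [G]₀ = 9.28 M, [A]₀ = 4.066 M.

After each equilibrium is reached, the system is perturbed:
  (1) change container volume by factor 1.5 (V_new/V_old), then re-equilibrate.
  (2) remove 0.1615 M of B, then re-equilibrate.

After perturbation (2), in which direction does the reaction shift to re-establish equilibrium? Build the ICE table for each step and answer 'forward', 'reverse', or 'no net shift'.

Q₀ = 6.034 vs Keq = 0.1365 ⇒ Q>K, reverse
Step 1:
                   B          D          G          A
  Initial     0.1824     0.3981       9.28      4.066
  Change       1.146      1.146      1.146     -1.146
  Equil        1.329      1.544      10.43       2.92
  solve Keq expr → x = -1.146; check Q = 0.1365
Then change container volume by factor 1.5 (V_new/V_old).
Step 2:
                   B          D          G          A
  Initial     0.8857       1.03      6.951      1.947
  Change      0.3231     0.3231     0.3231    -0.3231
  Equil        1.209      1.353      7.274      1.623
  solve Keq expr → x = -0.3231; check Q = 0.1365
Then remove 0.1615 M of B.
Step 3:
                   B          D          G          A
  Initial      1.047      1.353      7.274      1.623
  Change     0.05934    0.05934    0.05934   -0.05934
  Equil        1.107      1.412      7.333      1.564
  solve Keq expr → x = -0.05934; check Q = 0.1365

Direction: reverse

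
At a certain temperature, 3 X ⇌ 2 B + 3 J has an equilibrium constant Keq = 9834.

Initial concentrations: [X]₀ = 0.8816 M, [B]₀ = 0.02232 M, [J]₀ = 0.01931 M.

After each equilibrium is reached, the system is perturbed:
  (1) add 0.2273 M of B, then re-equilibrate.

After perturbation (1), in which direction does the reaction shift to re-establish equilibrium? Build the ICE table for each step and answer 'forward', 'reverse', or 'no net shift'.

Direction: reverse

Q₀ = 5.2350e-09 vs Keq = 9834 ⇒ Q<K, forward
Step 1:
                    X           B           J
  I            0.8816     0.02232     0.01931
  C           -0.8529      0.5686      0.8529
  E           0.02867      0.5909      0.8722
  solve Keq expr → x = 0.2843; check Q = 9834
Then add 0.2273 M of B.
Step 2:
                    X           B           J
  I           0.02867      0.8182      0.8722
  C          0.006553   -0.004369   -0.006553
  E           0.03522      0.8139      0.8657
  solve Keq expr → x = -0.002184; check Q = 9834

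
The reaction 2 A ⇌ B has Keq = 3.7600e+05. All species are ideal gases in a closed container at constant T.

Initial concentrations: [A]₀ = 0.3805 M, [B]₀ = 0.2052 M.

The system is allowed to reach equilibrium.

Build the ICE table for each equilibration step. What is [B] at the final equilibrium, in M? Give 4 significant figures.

[B]_eq = 0.3949 M

Q₀ = 1.417 vs Keq = 3.7600e+05 ⇒ Q<K, forward
Step 1:
                  A         B
  Initial    0.3805    0.2052
  Change    -0.3795    0.1897
  Equil    0.001025    0.3949
  solve Keq expr → x = 0.1897; check Q = 3.7600e+05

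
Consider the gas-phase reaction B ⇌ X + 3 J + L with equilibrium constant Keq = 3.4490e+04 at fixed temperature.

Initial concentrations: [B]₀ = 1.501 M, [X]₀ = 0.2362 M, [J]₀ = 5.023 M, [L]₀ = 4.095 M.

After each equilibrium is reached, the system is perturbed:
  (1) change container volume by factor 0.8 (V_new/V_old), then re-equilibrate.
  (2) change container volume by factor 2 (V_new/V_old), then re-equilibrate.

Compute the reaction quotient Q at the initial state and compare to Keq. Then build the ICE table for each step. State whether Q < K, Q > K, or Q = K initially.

Q₀ = 81.67; Q < K (proceeds forward)

Q₀ = 81.67 vs Keq = 3.4490e+04 ⇒ Q<K, forward
Step 1:
                  B         X         J         L
  Initial     1.501    0.2362     5.023     4.095
  Change     -1.323     1.323     3.969     1.323
  Equil      0.1781     1.559     8.992     5.418
  solve Keq expr → x = 1.323; check Q = 3.4490e+04
Then change container volume by factor 0.8 (V_new/V_old).
Step 2:
                  B         X         J         L
  Initial    0.2226     1.949     11.24     6.772
  Change     0.1871   -0.1871   -0.5612   -0.1871
  Equil      0.4096     1.762     10.68     6.585
  solve Keq expr → x = -0.1871; check Q = 3.4490e+04
Then change container volume by factor 2 (V_new/V_old).
Step 3:
                  B         X         J         L
  Initial    0.2048    0.8809     5.339     3.293
  Change    -0.1829    0.1829    0.5488    0.1829
  Equil     0.02189     1.064     5.888     3.476
  solve Keq expr → x = 0.1829; check Q = 3.4490e+04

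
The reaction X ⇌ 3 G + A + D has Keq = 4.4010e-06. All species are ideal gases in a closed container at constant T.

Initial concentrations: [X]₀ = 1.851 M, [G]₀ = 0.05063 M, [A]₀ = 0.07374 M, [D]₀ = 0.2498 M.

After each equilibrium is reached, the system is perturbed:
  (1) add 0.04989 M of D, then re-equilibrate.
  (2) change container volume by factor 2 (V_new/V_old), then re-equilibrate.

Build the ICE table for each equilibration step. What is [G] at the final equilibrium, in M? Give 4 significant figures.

[G]_eq = 0.07633 M

Q₀ = 1.2916e-06 vs Keq = 4.4010e-06 ⇒ Q<K, forward
Step 1:
                  X         G         A         D
  I           1.851   0.05063   0.07374    0.2498
  C       -0.007446   0.02234  0.007446  0.007446
  E           1.844   0.07297   0.08119    0.2572
  solve Keq expr → x = 0.007446; check Q = 4.4010e-06
Then add 0.04989 M of D.
Step 2:
                  X         G         A         D
  I           1.844   0.07297   0.08119    0.3071
  C        0.001241 -0.003723 -0.001241 -0.001241
  E           1.845   0.06924   0.07994    0.3059
  solve Keq expr → x = -0.001241; check Q = 4.4010e-06
Then change container volume by factor 2 (V_new/V_old).
Step 3:
                  X         G         A         D
  I          0.9224   0.03462   0.03997    0.1529
  C         -0.0139   0.04171    0.0139    0.0139
  E          0.9085   0.07633   0.05388    0.1669
  solve Keq expr → x = 0.0139; check Q = 4.4010e-06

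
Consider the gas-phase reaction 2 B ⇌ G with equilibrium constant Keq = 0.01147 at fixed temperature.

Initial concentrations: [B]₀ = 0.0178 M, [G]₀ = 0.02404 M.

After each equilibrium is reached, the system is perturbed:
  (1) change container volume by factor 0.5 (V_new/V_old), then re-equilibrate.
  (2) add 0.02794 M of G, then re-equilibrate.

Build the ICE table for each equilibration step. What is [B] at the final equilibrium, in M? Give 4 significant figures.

Q₀ = 75.87 vs Keq = 0.01147 ⇒ Q>K, reverse
Step 1:
                  B         G
  Initial    0.0178   0.02404
  Change    0.04798  -0.02399
  Equil     0.06578 4.9632e-05
  solve Keq expr → x = -0.02399; check Q = 0.01147
Then change container volume by factor 0.5 (V_new/V_old).
Step 2:
                  B         G
  Initial    0.1316 9.9264e-05
  Change  -1.9734e-04 9.8669e-05
  Equil      0.1314 1.9793e-04
  solve Keq expr → x = 9.8669e-05; check Q = 0.01147
Then add 0.02794 M of G.
Step 3:
                  B         G
  Initial    0.1314   0.02814
  Change    0.05548  -0.02774
  Equil      0.1868 4.0040e-04
  solve Keq expr → x = -0.02774; check Q = 0.01147

[B]_eq = 0.1868 M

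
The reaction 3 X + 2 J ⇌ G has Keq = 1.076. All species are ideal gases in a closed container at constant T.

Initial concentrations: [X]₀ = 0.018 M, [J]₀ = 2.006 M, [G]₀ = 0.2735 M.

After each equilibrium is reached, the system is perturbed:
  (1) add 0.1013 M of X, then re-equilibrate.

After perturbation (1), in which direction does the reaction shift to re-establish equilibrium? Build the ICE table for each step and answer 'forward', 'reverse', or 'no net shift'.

Q₀ = 1.1654e+04 vs Keq = 1.076 ⇒ Q>K, reverse
Step 1:
                   X          J          G
  init         0.018      2.006     0.2735
  Δ           0.3025     0.2017    -0.1008
  eq          0.3205      2.208     0.1727
  solve Keq expr → x = -0.1008; check Q = 1.076
Then add 0.1013 M of X.
Step 2:
                   X          J          G
  init        0.4218      2.208     0.1727
  Δ         -0.08004   -0.05336    0.02668
  eq          0.3418      2.154     0.1993
  solve Keq expr → x = 0.02668; check Q = 1.076

Direction: forward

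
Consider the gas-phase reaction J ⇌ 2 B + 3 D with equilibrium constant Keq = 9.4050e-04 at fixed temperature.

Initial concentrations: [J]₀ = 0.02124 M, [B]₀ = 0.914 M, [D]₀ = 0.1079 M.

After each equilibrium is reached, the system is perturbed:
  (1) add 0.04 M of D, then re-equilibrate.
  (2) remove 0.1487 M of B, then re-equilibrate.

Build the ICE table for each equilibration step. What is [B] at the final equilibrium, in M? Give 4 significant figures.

Q₀ = 0.04941 vs Keq = 9.4050e-04 ⇒ Q>K, reverse
Step 1:
                    J           B           D
  I           0.02124       0.914      0.1079
  C           0.02324    -0.04649    -0.06973
  E           0.04448      0.8675     0.03817
  solve Keq expr → x = -0.02324; check Q = 9.4050e-04
Then add 0.04 M of D.
Step 2:
                    J           B           D
  I           0.04448      0.8675     0.07817
  C           0.01202    -0.02403    -0.03605
  E            0.0565      0.8435     0.04211
  solve Keq expr → x = -0.01202; check Q = 9.4050e-04
Then remove 0.1487 M of B.
Step 3:
                    J           B           D
  I            0.0565      0.6948     0.04211
  C         -0.001722    0.003443    0.005165
  E           0.05478      0.6982     0.04728
  solve Keq expr → x = 0.001722; check Q = 9.4050e-04

[B]_eq = 0.6982 M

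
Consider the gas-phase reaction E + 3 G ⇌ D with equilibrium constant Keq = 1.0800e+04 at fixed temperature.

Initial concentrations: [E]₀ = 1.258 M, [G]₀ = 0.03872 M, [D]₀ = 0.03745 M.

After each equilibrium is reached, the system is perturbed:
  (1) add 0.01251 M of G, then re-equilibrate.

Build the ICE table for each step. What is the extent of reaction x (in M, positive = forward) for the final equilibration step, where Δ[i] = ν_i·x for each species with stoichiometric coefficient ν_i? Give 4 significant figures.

x = 0.004021 M

Q₀ = 512.8 vs Keq = 1.0800e+04 ⇒ Q<K, forward
Step 1:
                  E         G         D
  Initial     1.258   0.03872   0.03745
  Change  -0.007914  -0.02374  0.007914
  Equil        1.25   0.01498   0.04536
  solve Keq expr → x = 0.007914; check Q = 1.0800e+04
Then add 0.01251 M of G.
Step 2:
                  E         G         D
  Initial      1.25   0.02749   0.04536
  Change  -0.004021  -0.01206  0.004021
  Equil       1.246   0.01542   0.04939
  solve Keq expr → x = 0.004021; check Q = 1.0800e+04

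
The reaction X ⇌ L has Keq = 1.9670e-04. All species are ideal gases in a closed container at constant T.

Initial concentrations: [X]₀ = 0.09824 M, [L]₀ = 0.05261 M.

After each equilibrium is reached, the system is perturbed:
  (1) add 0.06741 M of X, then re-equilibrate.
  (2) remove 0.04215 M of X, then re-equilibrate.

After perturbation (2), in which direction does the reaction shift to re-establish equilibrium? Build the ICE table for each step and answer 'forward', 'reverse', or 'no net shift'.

Direction: reverse

Q₀ = 0.5355 vs Keq = 1.9670e-04 ⇒ Q>K, reverse
Step 1:
                    X           L
  I           0.09824     0.05261
  C           0.05258    -0.05258
  E            0.1508  2.9666e-05
  solve Keq expr → x = -0.05258; check Q = 1.9670e-04
Then add 0.06741 M of X.
Step 2:
                    X           L
  I            0.2182  2.9666e-05
  C       -1.3257e-05  1.3257e-05
  E            0.2182  4.2923e-05
  solve Keq expr → x = 1.3257e-05; check Q = 1.9670e-04
Then remove 0.04215 M of X.
Step 3:
                    X           L
  I            0.1761  4.2923e-05
  C        8.2893e-06 -8.2893e-06
  E            0.1761  3.4634e-05
  solve Keq expr → x = -8.2893e-06; check Q = 1.9670e-04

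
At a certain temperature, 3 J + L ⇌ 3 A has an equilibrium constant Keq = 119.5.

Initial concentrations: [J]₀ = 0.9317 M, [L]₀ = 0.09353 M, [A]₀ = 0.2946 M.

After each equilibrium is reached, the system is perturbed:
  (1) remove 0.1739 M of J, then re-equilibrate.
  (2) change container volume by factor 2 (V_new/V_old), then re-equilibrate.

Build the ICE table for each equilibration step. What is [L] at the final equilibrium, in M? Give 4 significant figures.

[L]_eq = 0.008294 M

Q₀ = 0.338 vs Keq = 119.5 ⇒ Q<K, forward
Step 1:
                   J          L          A
  Initial     0.9317    0.09353     0.2946
  Change     -0.2656   -0.08855     0.2656
  Equil       0.6661    0.00498     0.5602
  solve Keq expr → x = 0.08855; check Q = 119.5
Then remove 0.1739 M of J.
Step 2:
                   J          L          A
  Initial     0.4922    0.00498     0.5602
  Change     0.01593   0.005309   -0.01593
  Equil       0.5081    0.01029     0.5443
  solve Keq expr → x = -0.005309; check Q = 119.5
Then change container volume by factor 2 (V_new/V_old).
Step 3:
                   J          L          A
  Initial      0.254   0.005145     0.2722
  Change    0.009449    0.00315  -0.009449
  Equil       0.2635   0.008294     0.2627
  solve Keq expr → x = -0.00315; check Q = 119.5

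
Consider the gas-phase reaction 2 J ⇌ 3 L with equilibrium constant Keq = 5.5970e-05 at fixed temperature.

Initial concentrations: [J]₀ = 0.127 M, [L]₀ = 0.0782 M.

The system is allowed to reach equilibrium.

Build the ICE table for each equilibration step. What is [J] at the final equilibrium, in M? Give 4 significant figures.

[J]_eq = 0.1713 M

Q₀ = 0.02965 vs Keq = 5.5970e-05 ⇒ Q>K, reverse
Step 1:
                  J         L
  Initial     0.127    0.0782
  Change    0.04427   -0.0664
  Equil      0.1713    0.0118
  solve Keq expr → x = -0.02213; check Q = 5.5970e-05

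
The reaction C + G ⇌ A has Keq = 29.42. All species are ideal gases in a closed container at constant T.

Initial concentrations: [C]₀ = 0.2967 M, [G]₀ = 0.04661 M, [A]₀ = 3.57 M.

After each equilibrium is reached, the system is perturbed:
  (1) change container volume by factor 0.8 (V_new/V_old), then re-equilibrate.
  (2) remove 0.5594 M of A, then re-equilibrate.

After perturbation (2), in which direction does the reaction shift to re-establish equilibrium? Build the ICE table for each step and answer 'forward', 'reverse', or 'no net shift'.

Q₀ = 258.1 vs Keq = 29.42 ⇒ Q>K, reverse
Step 1:
                    C           G           A
  Initial      0.2967     0.04661        3.57
  Change       0.1896      0.1896     -0.1896
  Equil        0.4863      0.2363        3.38
  solve Keq expr → x = -0.1896; check Q = 29.42
Then change container volume by factor 0.8 (V_new/V_old).
Step 2:
                    C           G           A
  Initial      0.6079      0.2953       4.225
  Change     -0.04002    -0.04002     0.04002
  Equil        0.5679      0.2553       4.265
  solve Keq expr → x = 0.04002; check Q = 29.42
Then remove 0.5594 M of A.
Step 3:
                    C           G           A
  Initial      0.5679      0.2553       3.706
  Change     -0.02279    -0.02279     0.02279
  Equil        0.5451      0.2325       3.729
  solve Keq expr → x = 0.02279; check Q = 29.42

Direction: forward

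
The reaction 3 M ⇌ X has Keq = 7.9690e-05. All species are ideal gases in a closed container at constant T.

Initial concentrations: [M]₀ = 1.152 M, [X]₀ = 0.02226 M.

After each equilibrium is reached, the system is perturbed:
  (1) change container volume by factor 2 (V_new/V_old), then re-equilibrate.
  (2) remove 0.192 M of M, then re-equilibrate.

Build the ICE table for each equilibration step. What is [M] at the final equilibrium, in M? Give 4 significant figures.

[M]_eq = 0.4174 M

Q₀ = 0.01456 vs Keq = 7.9690e-05 ⇒ Q>K, reverse
Step 1:
                   M          X
  Initial      1.152    0.02226
  Change     0.06635   -0.02212
  Equil        1.218 1.4412e-04
  solve Keq expr → x = -0.02212; check Q = 7.9690e-05
Then change container volume by factor 2 (V_new/V_old).
Step 2:
                   M          X
  Initial     0.6092 7.2059e-05
  Change  1.6209e-04 -5.4030e-05
  Equil       0.6093 1.8029e-05
  solve Keq expr → x = -5.4030e-05; check Q = 7.9690e-05
Then remove 0.192 M of M.
Step 3:
                   M          X
  Initial     0.4173 1.8029e-05
  Change  3.6705e-05 -1.2235e-05
  Equil       0.4174 5.7940e-06
  solve Keq expr → x = -1.2235e-05; check Q = 7.9690e-05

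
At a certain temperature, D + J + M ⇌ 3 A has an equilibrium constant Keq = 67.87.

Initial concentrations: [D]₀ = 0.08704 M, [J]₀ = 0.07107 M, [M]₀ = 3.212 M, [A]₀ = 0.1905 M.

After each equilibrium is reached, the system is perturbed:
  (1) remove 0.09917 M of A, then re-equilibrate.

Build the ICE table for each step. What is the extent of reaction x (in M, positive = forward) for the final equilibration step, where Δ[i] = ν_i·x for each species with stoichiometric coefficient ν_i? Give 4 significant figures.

Q₀ = 0.3479 vs Keq = 67.87 ⇒ Q<K, forward
Step 1:
                    D           J           M           A
  I           0.08704     0.07107       3.212      0.1905
  C          -0.06145    -0.06145    -0.06145      0.1843
  E           0.02559    0.009624       3.151      0.3748
  solve Keq expr → x = 0.06145; check Q = 67.87
Then remove 0.09917 M of A.
Step 2:
                    D           J           M           A
  I           0.02559    0.009624       3.151      0.2757
  C         -0.004327   -0.004327   -0.004327     0.01298
  E           0.02127    0.005296       3.146      0.2887
  solve Keq expr → x = 0.004327; check Q = 67.87

x = 0.004327 M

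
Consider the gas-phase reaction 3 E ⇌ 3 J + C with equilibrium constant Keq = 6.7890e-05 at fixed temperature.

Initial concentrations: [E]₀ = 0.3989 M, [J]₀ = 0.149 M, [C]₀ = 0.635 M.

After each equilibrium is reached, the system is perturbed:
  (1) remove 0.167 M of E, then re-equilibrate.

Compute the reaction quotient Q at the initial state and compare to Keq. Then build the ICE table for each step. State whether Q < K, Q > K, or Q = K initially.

Q₀ = 0.03309 vs Keq = 6.7890e-05 ⇒ Q>K, reverse
Step 1:
                  E         J         C
  init       0.3989     0.149     0.635
  Δ          0.1236   -0.1236  -0.04121
  eq         0.5225   0.02536    0.5938
  solve Keq expr → x = -0.04121; check Q = 6.7890e-05
Then remove 0.167 M of E.
Step 2:
                  E         J         C
  init       0.3555   0.02536    0.5938
  Δ        0.007706 -0.007706 -0.002569
  eq         0.3632   0.01766    0.5912
  solve Keq expr → x = -0.002569; check Q = 6.7890e-05

Q₀ = 0.03309; Q > K (proceeds reverse)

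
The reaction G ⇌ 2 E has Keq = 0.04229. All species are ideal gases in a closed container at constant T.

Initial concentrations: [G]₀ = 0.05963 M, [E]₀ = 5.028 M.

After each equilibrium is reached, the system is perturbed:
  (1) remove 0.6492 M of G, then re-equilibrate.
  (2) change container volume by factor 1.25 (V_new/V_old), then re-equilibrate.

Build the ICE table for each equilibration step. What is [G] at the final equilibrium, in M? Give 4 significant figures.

[G]_eq = 1.417 M

Q₀ = 424 vs Keq = 0.04229 ⇒ Q>K, reverse
Step 1:
                  G         E
  I         0.05963     5.028
  C           2.354    -4.708
  E           2.414    0.3195
  solve Keq expr → x = -2.354; check Q = 0.04229
Then remove 0.6492 M of G.
Step 2:
                  G         E
  I           1.765    0.3195
  C          0.0223   -0.0446
  E           1.787    0.2749
  solve Keq expr → x = -0.0223; check Q = 0.04229
Then change container volume by factor 1.25 (V_new/V_old).
Step 3:
                  G         E
  I            1.43    0.2199
  C        -0.01244   0.02489
  E           1.417    0.2448
  solve Keq expr → x = 0.01244; check Q = 0.04229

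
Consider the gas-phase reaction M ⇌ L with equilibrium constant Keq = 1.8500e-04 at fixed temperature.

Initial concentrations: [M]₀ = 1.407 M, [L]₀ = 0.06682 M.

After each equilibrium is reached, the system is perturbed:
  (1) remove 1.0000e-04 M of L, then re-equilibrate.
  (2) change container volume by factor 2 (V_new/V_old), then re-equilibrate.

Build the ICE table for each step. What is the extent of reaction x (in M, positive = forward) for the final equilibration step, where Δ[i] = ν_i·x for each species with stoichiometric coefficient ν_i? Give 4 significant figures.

x = 0 M

Q₀ = 0.04749 vs Keq = 1.8500e-04 ⇒ Q>K, reverse
Step 1:
                    M           L
  I             1.407     0.06682
  C           0.06655    -0.06655
  E             1.474  2.7261e-04
  solve Keq expr → x = -0.06655; check Q = 1.8500e-04
Then remove 1.0000e-04 M of L.
Step 2:
                    M           L
  I             1.474  1.7261e-04
  C       -9.9982e-05  9.9982e-05
  E             1.473  2.7259e-04
  solve Keq expr → x = 9.9982e-05; check Q = 1.8500e-04
Then change container volume by factor 2 (V_new/V_old).
Step 3:
                    M           L
  I            0.7367  1.3629e-04
  C                 0           0
  E            0.7367  1.3629e-04
  solve Keq expr → x = 0; check Q = 1.8500e-04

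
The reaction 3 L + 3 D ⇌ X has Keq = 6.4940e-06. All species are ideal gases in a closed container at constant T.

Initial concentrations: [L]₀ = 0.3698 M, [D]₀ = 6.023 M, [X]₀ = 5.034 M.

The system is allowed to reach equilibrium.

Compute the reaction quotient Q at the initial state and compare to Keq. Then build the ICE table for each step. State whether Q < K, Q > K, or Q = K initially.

Q₀ = 0.4556 vs Keq = 6.4940e-06 ⇒ Q>K, reverse
Step 1:
                  L         D         X
  init       0.3698     6.023     5.034
  Δ           6.047     6.047    -2.016
  eq          6.417     12.07     3.018
  solve Keq expr → x = -2.016; check Q = 6.4940e-06

Q₀ = 0.4556; Q > K (proceeds reverse)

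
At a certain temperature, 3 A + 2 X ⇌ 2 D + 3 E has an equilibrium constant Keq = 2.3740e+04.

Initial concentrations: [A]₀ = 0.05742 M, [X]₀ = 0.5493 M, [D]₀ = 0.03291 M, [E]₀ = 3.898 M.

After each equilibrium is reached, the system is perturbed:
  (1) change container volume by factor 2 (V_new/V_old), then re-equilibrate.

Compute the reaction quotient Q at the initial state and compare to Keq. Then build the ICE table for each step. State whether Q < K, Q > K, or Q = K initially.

Q₀ = 1123; Q < K (proceeds forward)

Q₀ = 1123 vs Keq = 2.3740e+04 ⇒ Q<K, forward
Step 1:
                   A          X          D          E
  I          0.05742     0.5493    0.03291      3.898
  C         -0.02842   -0.01895    0.01895    0.02842
  E            0.029     0.5304    0.05186      3.926
  solve Keq expr → x = 0.009475; check Q = 2.3740e+04
Then change container volume by factor 2 (V_new/V_old).
Step 2:
                   A          X          D          E
  I           0.0145     0.2652    0.02593      1.963
  C                0          0          0          0
  E           0.0145     0.2652    0.02593      1.963
  solve Keq expr → x = 0; check Q = 2.3740e+04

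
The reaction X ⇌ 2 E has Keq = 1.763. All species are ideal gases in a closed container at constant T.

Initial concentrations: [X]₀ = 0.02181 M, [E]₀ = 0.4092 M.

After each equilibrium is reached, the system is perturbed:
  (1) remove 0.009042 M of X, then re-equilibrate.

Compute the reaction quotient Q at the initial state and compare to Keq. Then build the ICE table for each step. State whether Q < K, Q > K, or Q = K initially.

Q₀ = 7.677 vs Keq = 1.763 ⇒ Q>K, reverse
Step 1:
                  X         E
  I         0.02181    0.4092
  C         0.03981  -0.07961
  E         0.06162    0.3296
  solve Keq expr → x = -0.03981; check Q = 1.763
Then remove 0.009042 M of X.
Step 2:
                  X         E
  I         0.05257    0.3296
  C        0.005209  -0.01042
  E         0.05778    0.3192
  solve Keq expr → x = -0.005209; check Q = 1.763

Q₀ = 7.677; Q > K (proceeds reverse)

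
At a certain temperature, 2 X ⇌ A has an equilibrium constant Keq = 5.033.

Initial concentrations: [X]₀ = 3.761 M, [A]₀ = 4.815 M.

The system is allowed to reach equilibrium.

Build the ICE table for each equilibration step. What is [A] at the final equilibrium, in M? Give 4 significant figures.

Q₀ = 0.3404 vs Keq = 5.033 ⇒ Q<K, forward
Step 1:
                  X         A
  Initial     3.761     4.815
  Change     -2.656     1.328
  Equil       1.105     6.143
  solve Keq expr → x = 1.328; check Q = 5.033

[A]_eq = 6.143 M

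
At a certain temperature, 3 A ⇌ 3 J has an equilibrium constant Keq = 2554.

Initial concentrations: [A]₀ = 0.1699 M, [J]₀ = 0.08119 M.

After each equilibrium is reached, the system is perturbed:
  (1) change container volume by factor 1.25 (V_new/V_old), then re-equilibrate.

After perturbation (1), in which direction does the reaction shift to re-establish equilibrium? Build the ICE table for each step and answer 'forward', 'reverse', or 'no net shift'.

Direction: no net shift

Q₀ = 0.1091 vs Keq = 2554 ⇒ Q<K, forward
Step 1:
                   A          J
  I           0.1699    0.08119
  C          -0.1528     0.1528
  E          0.01712      0.234
  solve Keq expr → x = 0.05093; check Q = 2554
Then change container volume by factor 1.25 (V_new/V_old).
Step 2:
                   A          J
  I          0.01369     0.1872
  C                0          0
  E          0.01369     0.1872
  solve Keq expr → x = 0; check Q = 2554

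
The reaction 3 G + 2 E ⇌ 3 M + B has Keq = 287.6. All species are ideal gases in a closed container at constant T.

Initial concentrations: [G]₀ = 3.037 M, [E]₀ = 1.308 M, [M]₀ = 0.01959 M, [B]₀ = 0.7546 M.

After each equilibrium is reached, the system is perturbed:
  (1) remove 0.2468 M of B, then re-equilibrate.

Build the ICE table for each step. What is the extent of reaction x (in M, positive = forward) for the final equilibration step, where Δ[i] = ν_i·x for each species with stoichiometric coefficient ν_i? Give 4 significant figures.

Q₀ = 1.1838e-07 vs Keq = 287.6 ⇒ Q<K, forward
Step 1:
                    G           E           M           B
  init          3.037       1.308     0.01959      0.7546
  Δ            -1.784       -1.19       1.784      0.5948
  eq            1.253      0.1184       1.804       1.349
  solve Keq expr → x = 0.5948; check Q = 287.6
Then remove 0.2468 M of B.
Step 2:
                    G           E           M           B
  init          1.253      0.1184       1.804       1.103
  Δ          -0.01259   -0.008391     0.01259    0.004196
  eq             1.24        0.11       1.817       1.107
  solve Keq expr → x = 0.004196; check Q = 287.6

x = 0.004196 M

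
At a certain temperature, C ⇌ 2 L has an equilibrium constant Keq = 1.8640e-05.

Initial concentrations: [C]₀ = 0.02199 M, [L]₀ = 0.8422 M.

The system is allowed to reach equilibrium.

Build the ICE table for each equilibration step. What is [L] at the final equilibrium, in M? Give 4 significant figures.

Q₀ = 32.26 vs Keq = 1.8640e-05 ⇒ Q>K, reverse
Step 1:
                   C          L
  Initial    0.02199     0.8422
  Change      0.4197    -0.8393
  Equil       0.4417   0.002869
  solve Keq expr → x = -0.4197; check Q = 1.8640e-05

[L]_eq = 0.002869 M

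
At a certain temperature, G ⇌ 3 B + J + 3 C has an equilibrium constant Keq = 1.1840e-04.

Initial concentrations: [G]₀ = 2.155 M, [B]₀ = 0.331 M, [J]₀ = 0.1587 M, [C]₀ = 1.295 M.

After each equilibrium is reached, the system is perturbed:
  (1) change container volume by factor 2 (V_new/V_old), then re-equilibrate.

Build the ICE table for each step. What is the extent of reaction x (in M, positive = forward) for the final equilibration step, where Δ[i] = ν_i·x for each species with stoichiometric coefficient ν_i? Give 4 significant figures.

Q₀ = 0.0058 vs Keq = 1.1840e-04 ⇒ Q>K, reverse
Step 1:
                    G           B           J           C
  Initial       2.155       0.331      0.1587       1.295
  Change      0.06703     -0.2011    -0.06703     -0.2011
  Equil         2.222      0.1299     0.09167       1.094
  solve Keq expr → x = -0.06703; check Q = 1.1840e-04
Then change container volume by factor 2 (V_new/V_old).
Step 2:
                    G           B           J           C
  Initial       1.111     0.06496     0.04584       0.547
  Change     -0.03686      0.1106     0.03686      0.1106
  Equil         1.074      0.1755      0.0827      0.6575
  solve Keq expr → x = 0.03686; check Q = 1.1840e-04

x = 0.03686 M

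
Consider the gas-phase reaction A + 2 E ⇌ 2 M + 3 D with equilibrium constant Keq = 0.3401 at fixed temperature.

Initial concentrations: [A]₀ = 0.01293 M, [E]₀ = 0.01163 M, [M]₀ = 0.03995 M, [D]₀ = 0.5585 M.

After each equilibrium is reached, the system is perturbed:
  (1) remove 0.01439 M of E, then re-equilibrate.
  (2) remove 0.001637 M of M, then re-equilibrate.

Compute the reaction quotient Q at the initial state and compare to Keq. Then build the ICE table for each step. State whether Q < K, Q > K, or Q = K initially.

Q₀ = 159; Q > K (proceeds reverse)

Q₀ = 159 vs Keq = 0.3401 ⇒ Q>K, reverse
Step 1:
                   A          E          M          D
  I          0.01293    0.01163    0.03995     0.5585
  C          0.01462    0.02924   -0.02924   -0.04385
  E          0.02755    0.04087    0.01071     0.5146
  solve Keq expr → x = -0.01462; check Q = 0.3401
Then remove 0.01439 M of E.
Step 2:
                   A          E          M          D
  I          0.02755    0.02648    0.01071     0.5146
  C         0.001381   0.002763  -0.002763  -0.004144
  E          0.02893    0.02924   0.007951     0.5105
  solve Keq expr → x = -0.001381; check Q = 0.3401
Then remove 0.001637 M of M.
Step 3:
                   A          E          M          D
  I          0.02893    0.02924   0.006314     0.5105
  C       -5.9687e-04  -0.001194   0.001194   0.001791
  E          0.02833    0.02805   0.007508     0.5123
  solve Keq expr → x = 5.9687e-04; check Q = 0.3401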